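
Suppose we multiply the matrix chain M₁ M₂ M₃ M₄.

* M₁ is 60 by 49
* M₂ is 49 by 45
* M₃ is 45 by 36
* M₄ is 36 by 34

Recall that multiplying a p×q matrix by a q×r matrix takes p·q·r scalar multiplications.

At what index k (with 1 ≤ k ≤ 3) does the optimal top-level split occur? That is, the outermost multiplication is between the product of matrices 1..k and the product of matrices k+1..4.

1

Adjacent pairs: M₁M₂ = 60·49·45 = 132300; M₂M₃ = 49·45·36 = 79380; M₃M₄ = 45·36·34 = 55080.
Length 3: M₁..M₃: k=1: 0+79380+60·49·36=185220; k=2: 132300+0+60·45·36=229500 → min 185220 | M₂..M₄: k=2: 0+55080+49·45·34=130050; k=3: 79380+0+49·36·34=139356 → min 130050.
Top-level splits: k=1: (M₁..M₁)·(M₂..M₄) → 0+130050+60·49·34 = 230010; k=2: (M₁..M₂)·(M₃..M₄) → 132300+55080+60·45·34 = 279180; k=3: (M₁..M₃)·(M₄..M₄) → 185220+0+60·36·34 = 258660.
Best split is after M₁, i.e. k = 1.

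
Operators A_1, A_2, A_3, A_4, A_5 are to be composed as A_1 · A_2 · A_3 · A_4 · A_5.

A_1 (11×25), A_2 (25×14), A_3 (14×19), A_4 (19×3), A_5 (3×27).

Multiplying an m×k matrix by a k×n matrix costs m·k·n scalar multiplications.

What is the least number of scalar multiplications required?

3564

Adjacent pairs: A_1A_2 = 11·25·14 = 3850; A_2A_3 = 25·14·19 = 6650; A_3A_4 = 14·19·3 = 798; A_4A_5 = 19·3·27 = 1539.
Length 3: A_1..A_3: k=1: 0+6650+11·25·19=11875; k=2: 3850+0+11·14·19=6776 → min 6776 | A_2..A_4: k=2: 0+798+25·14·3=1848; k=3: 6650+0+25·19·3=8075 → min 1848 | A_3..A_5: k=3: 0+1539+14·19·27=8721; k=4: 798+0+14·3·27=1932 → min 1932.
Length 4: A_1..A_4: k=1: 0+1848+11·25·3=2673; k=2: 3850+798+11·14·3=5110; k=3: 6776+0+11·19·3=7403 → min 2673 | A_2..A_5: k=2: 0+1932+25·14·27=11382; k=3: 6650+1539+25·19·27=21014; k=4: 1848+0+25·3·27=3873 → min 3873.
Length 5: A_1..A_5: k=1: 0+3873+11·25·27=11298; k=2: 3850+1932+11·14·27=9940; k=3: 6776+1539+11·19·27=13958; k=4: 2673+0+11·3·27=3564 → min 3564.
Optimal order: ((A_1 · (A_2 · (A_3 · A_4))) · A_5) with cost 3564.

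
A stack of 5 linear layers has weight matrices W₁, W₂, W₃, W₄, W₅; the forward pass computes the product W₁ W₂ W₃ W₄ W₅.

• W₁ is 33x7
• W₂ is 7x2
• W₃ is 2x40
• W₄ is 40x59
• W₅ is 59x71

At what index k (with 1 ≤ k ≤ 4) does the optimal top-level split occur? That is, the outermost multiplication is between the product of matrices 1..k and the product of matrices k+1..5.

2

Adjacent pairs: W₁W₂ = 33·7·2 = 462; W₂W₃ = 7·2·40 = 560; W₃W₄ = 2·40·59 = 4720; W₄W₅ = 40·59·71 = 167560.
Length 3: W₁..W₃: k=1: 0+560+33·7·40=9800; k=2: 462+0+33·2·40=3102 → min 3102 | W₂..W₄: k=2: 0+4720+7·2·59=5546; k=3: 560+0+7·40·59=17080 → min 5546 | W₃..W₅: k=3: 0+167560+2·40·71=173240; k=4: 4720+0+2·59·71=13098 → min 13098.
Length 4: W₁..W₄: k=1: 0+5546+33·7·59=19175; k=2: 462+4720+33·2·59=9076; k=3: 3102+0+33·40·59=80982 → min 9076 | W₂..W₅: k=2: 0+13098+7·2·71=14092; k=3: 560+167560+7·40·71=188000; k=4: 5546+0+7·59·71=34869 → min 14092.
Top-level splits: k=1: (W₁..W₁)·(W₂..W₅) → 0+14092+33·7·71 = 30493; k=2: (W₁..W₂)·(W₃..W₅) → 462+13098+33·2·71 = 18246; k=3: (W₁..W₃)·(W₄..W₅) → 3102+167560+33·40·71 = 264382; k=4: (W₁..W₄)·(W₅..W₅) → 9076+0+33·59·71 = 147313.
Best split is after W₂, i.e. k = 2.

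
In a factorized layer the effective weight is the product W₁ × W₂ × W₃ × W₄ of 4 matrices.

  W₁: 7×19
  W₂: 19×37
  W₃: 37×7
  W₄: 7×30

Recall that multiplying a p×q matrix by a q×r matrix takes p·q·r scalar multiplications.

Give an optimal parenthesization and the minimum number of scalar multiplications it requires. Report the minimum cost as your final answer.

7322

Adjacent pairs: W₁W₂ = 7·19·37 = 4921; W₂W₃ = 19·37·7 = 4921; W₃W₄ = 37·7·30 = 7770.
Length 3: W₁..W₃: k=1: 0+4921+7·19·7=5852; k=2: 4921+0+7·37·7=6734 → min 5852 | W₂..W₄: k=2: 0+7770+19·37·30=28860; k=3: 4921+0+19·7·30=8911 → min 8911.
Length 4: W₁..W₄: k=1: 0+8911+7·19·30=12901; k=2: 4921+7770+7·37·30=20461; k=3: 5852+0+7·7·30=7322 → min 7322.
Optimal parenthesization: ((W₁ × (W₂ × W₃)) × W₄) with cost 7322.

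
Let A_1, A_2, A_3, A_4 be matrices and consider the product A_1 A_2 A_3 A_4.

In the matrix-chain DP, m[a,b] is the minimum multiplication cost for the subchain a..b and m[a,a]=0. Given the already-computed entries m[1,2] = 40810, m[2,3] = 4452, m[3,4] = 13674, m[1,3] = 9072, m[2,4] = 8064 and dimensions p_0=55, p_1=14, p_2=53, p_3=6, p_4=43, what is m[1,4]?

23262

m[1,4] = min over k∈[1,3] of m[1,k]+m[k+1,4]+p_{0}·p_k·p_{4}.
k=1: 0 + 8064 + 55·14·43 = 41174; k=2: 40810 + 13674 + 55·53·43 = 179829; k=3: 9072 + 0 + 55·6·43 = 23262.
Minimum: 23262 at k=3.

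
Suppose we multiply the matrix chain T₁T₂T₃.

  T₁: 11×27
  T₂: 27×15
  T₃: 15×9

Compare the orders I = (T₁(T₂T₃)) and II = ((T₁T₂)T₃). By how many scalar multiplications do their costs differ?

378

Order I = (T₁(T₂T₃)): (T₂T₃): 27×15 by 15×9 → 27×9, cost 27·15·9 = 3645; (T₁(T₂T₃)): 11×27 by 27×9 → 11×9, cost 11·27·9 = 2673; cumulative 6318. Total 6318.
Order II = ((T₁T₂)T₃): (T₁T₂): 11×27 by 27×15 → 11×15, cost 11·27·15 = 4455; ((T₁T₂)T₃): 11×15 by 15×9 → 11×9, cost 11·15·9 = 1485; cumulative 5940. Total 5940.
Difference: |6318 − 5940| = 378.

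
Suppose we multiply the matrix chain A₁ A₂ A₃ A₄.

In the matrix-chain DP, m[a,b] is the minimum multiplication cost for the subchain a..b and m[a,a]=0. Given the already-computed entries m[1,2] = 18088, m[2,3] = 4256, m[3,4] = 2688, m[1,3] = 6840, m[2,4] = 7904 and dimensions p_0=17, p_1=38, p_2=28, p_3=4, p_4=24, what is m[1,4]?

m[1,4] = min over k∈[1,3] of m[1,k]+m[k+1,4]+p_{0}·p_k·p_{4}.
k=1: 0 + 7904 + 17·38·24 = 23408; k=2: 18088 + 2688 + 17·28·24 = 32200; k=3: 6840 + 0 + 17·4·24 = 8472.
Minimum: 8472 at k=3.

8472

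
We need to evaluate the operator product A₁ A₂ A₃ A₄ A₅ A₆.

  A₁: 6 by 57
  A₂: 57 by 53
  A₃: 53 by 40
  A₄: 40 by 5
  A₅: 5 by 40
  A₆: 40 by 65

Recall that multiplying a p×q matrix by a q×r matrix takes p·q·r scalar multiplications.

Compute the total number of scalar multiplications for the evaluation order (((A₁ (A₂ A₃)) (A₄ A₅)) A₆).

(A₂ A₃): 57×53 by 53×40 → 57×40, cost 57·53·40 = 120840
(A₁ (A₂ A₃)): 6×57 by 57×40 → 6×40, cost 6·57·40 = 13680; cumulative 134520
(A₄ A₅): 40×5 by 5×40 → 40×40, cost 40·5·40 = 8000
((A₁ (A₂ A₃)) (A₄ A₅)): 6×40 by 40×40 → 6×40, cost 6·40·40 = 9600; cumulative 152120
(((A₁ (A₂ A₃)) (A₄ A₅)) A₆): 6×40 by 40×65 → 6×65, cost 6·40·65 = 15600; cumulative 167720
Total: 167720 scalar multiplications.

167720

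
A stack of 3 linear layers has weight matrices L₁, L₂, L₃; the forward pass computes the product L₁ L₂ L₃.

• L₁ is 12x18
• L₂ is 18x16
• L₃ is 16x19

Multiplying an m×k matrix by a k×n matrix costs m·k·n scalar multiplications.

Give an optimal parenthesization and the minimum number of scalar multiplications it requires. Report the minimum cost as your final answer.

7104

(L₁ (L₂ L₃)): cost 9576.
((L₁ L₂) L₃): cost 7104.
Optimal: ((L₁ L₂) L₃) with cost 7104.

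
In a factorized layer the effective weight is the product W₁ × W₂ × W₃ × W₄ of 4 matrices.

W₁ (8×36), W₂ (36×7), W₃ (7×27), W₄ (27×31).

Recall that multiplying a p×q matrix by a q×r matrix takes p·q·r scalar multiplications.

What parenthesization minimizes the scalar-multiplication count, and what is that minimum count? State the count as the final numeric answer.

Adjacent pairs: W₁W₂ = 8·36·7 = 2016; W₂W₃ = 36·7·27 = 6804; W₃W₄ = 7·27·31 = 5859.
Length 3: W₁..W₃: k=1: 0+6804+8·36·27=14580; k=2: 2016+0+8·7·27=3528 → min 3528 | W₂..W₄: k=2: 0+5859+36·7·31=13671; k=3: 6804+0+36·27·31=36936 → min 13671.
Length 4: W₁..W₄: k=1: 0+13671+8·36·31=22599; k=2: 2016+5859+8·7·31=9611; k=3: 3528+0+8·27·31=10224 → min 9611.
Optimal parenthesization: ((W₁ × W₂) × (W₃ × W₄)) with cost 9611.

9611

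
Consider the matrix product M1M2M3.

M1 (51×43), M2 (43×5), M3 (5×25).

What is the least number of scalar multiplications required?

17340

Order (M1(M2M3)): (M2M3): 43×5 by 5×25 → 43×25, cost 43·5·25 = 5375; (M1(M2M3)): 51×43 by 43×25 → 51×25, cost 51·43·25 = 54825; cumulative 60200. Total 60200.
Order ((M1M2)M3): (M1M2): 51×43 by 43×5 → 51×5, cost 51·43·5 = 10965; ((M1M2)M3): 51×5 by 5×25 → 51×25, cost 51·5·25 = 6375; cumulative 17340. Total 17340.
Minimum: 17340.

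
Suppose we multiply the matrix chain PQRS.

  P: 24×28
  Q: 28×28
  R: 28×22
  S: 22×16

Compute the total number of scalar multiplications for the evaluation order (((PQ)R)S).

42048

(PQ): 24×28 by 28×28 → 24×28, cost 24·28·28 = 18816
((PQ)R): 24×28 by 28×22 → 24×22, cost 24·28·22 = 14784; cumulative 33600
(((PQ)R)S): 24×22 by 22×16 → 24×16, cost 24·22·16 = 8448; cumulative 42048
Total: 42048 scalar multiplications.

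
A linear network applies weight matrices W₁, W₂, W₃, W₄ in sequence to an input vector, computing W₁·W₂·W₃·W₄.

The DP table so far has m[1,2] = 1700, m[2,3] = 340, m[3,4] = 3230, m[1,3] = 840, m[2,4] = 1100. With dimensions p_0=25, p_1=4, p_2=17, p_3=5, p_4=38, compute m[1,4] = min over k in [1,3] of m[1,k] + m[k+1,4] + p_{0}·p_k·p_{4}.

4900

m[1,4] = min over k∈[1,3] of m[1,k]+m[k+1,4]+p_{0}·p_k·p_{4}.
k=1: 0 + 1100 + 25·4·38 = 4900; k=2: 1700 + 3230 + 25·17·38 = 21080; k=3: 840 + 0 + 25·5·38 = 5590.
Minimum: 4900 at k=1.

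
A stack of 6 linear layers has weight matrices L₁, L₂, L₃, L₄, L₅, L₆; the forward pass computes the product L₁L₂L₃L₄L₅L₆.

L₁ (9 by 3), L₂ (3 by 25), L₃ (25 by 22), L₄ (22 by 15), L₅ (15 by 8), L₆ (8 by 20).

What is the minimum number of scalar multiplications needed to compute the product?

Adjacent pairs: L₁L₂ = 9·3·25 = 675; L₂L₃ = 3·25·22 = 1650; L₃L₄ = 25·22·15 = 8250; L₄L₅ = 22·15·8 = 2640; L₅L₆ = 15·8·20 = 2400.
Length 3: L₁..L₃: k=1: 0+1650+9·3·22=2244; k=2: 675+0+9·25·22=5625 → min 2244 | L₂..L₄: k=2: 0+8250+3·25·15=9375; k=3: 1650+0+3·22·15=2640 → min 2640 | L₃..L₅: k=3: 0+2640+25·22·8=7040; k=4: 8250+0+25·15·8=11250 → min 7040 | L₄..L₆: k=4: 0+2400+22·15·20=9000; k=5: 2640+0+22·8·20=6160 → min 6160.
Length 4: L₁..L₄: k=1: 0+2640+9·3·15=3045; k=2: 675+8250+9·25·15=12300; k=3: 2244+0+9·22·15=5214 → min 3045 | L₂..L₅: k=2: 0+7040+3·25·8=7640; k=3: 1650+2640+3·22·8=4818; k=4: 2640+0+3·15·8=3000 → min 3000 | L₃..L₆: k=3: 0+6160+25·22·20=17160; k=4: 8250+2400+25·15·20=18150; k=5: 7040+0+25·8·20=11040 → min 11040.
Length 5: L₁..L₅: k=1: 0+3000+9·3·8=3216; k=2: 675+7040+9·25·8=9515; k=3: 2244+2640+9·22·8=6468; k=4: 3045+0+9·15·8=4125 → min 3216 | L₂..L₆: k=2: 0+11040+3·25·20=12540; k=3: 1650+6160+3·22·20=9130; k=4: 2640+2400+3·15·20=5940; k=5: 3000+0+3·8·20=3480 → min 3480.
Length 6: L₁..L₆: k=1: 0+3480+9·3·20=4020; k=2: 675+11040+9·25·20=16215; k=3: 2244+6160+9·22·20=12364; k=4: 3045+2400+9·15·20=8145; k=5: 3216+0+9·8·20=4656 → min 4020.
Optimal order: (L₁((((L₂L₃)L₄)L₅)L₆)) with cost 4020.

4020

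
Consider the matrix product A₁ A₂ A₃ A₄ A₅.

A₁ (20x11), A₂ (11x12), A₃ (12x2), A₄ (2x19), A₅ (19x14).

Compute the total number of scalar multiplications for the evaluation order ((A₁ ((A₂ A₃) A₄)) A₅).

(A₂ A₃): 11×12 by 12×2 → 11×2, cost 11·12·2 = 264
((A₂ A₃) A₄): 11×2 by 2×19 → 11×19, cost 11·2·19 = 418; cumulative 682
(A₁ ((A₂ A₃) A₄)): 20×11 by 11×19 → 20×19, cost 20·11·19 = 4180; cumulative 4862
((A₁ ((A₂ A₃) A₄)) A₅): 20×19 by 19×14 → 20×14, cost 20·19·14 = 5320; cumulative 10182
Total: 10182 scalar multiplications.

10182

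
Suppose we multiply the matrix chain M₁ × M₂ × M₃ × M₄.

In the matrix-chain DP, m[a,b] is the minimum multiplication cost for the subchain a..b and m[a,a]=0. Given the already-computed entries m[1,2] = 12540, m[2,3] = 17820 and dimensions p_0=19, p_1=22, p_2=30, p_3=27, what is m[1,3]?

27930

m[1,3] = min over k∈[1,2] of m[1,k]+m[k+1,3]+p_{0}·p_k·p_{3}.
k=1: 0 + 17820 + 19·22·27 = 29106; k=2: 12540 + 0 + 19·30·27 = 27930.
Minimum: 27930 at k=2.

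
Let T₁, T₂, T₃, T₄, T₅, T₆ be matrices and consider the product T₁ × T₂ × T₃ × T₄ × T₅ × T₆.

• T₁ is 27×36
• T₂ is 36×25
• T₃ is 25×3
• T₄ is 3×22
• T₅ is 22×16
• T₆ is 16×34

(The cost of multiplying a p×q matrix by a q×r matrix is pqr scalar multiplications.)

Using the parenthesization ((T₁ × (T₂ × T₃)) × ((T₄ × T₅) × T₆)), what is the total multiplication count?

(T₂ × T₃): 36×25 by 25×3 → 36×3, cost 36·25·3 = 2700
(T₁ × (T₂ × T₃)): 27×36 by 36×3 → 27×3, cost 27·36·3 = 2916; cumulative 5616
(T₄ × T₅): 3×22 by 22×16 → 3×16, cost 3·22·16 = 1056
((T₄ × T₅) × T₆): 3×16 by 16×34 → 3×34, cost 3·16·34 = 1632; cumulative 2688
((T₁ × (T₂ × T₃)) × ((T₄ × T₅) × T₆)): 27×3 by 3×34 → 27×34, cost 27·3·34 = 2754; cumulative 11058
Total: 11058 scalar multiplications.

11058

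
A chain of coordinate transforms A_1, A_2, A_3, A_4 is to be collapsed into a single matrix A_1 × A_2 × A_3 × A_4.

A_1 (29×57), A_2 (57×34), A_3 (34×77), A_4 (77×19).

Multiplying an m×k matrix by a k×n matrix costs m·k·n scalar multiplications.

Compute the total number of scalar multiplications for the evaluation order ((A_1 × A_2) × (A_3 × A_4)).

124678

(A_1 × A_2): 29×57 by 57×34 → 29×34, cost 29·57·34 = 56202
(A_3 × A_4): 34×77 by 77×19 → 34×19, cost 34·77·19 = 49742
((A_1 × A_2) × (A_3 × A_4)): 29×34 by 34×19 → 29×19, cost 29·34·19 = 18734; cumulative 124678
Total: 124678 scalar multiplications.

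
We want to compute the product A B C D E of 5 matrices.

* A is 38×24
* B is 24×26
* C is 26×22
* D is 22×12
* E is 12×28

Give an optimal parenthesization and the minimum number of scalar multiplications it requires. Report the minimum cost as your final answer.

Adjacent pairs: AB = 38·24·26 = 23712; BC = 24·26·22 = 13728; CD = 26·22·12 = 6864; DE = 22·12·28 = 7392.
Length 3: A..C: k=1: 0+13728+38·24·22=33792; k=2: 23712+0+38·26·22=45448 → min 33792 | B..D: k=2: 0+6864+24·26·12=14352; k=3: 13728+0+24·22·12=20064 → min 14352 | C..E: k=3: 0+7392+26·22·28=23408; k=4: 6864+0+26·12·28=15600 → min 15600.
Length 4: A..D: k=1: 0+14352+38·24·12=25296; k=2: 23712+6864+38·26·12=42432; k=3: 33792+0+38·22·12=43824 → min 25296 | B..E: k=2: 0+15600+24·26·28=33072; k=3: 13728+7392+24·22·28=35904; k=4: 14352+0+24·12·28=22416 → min 22416.
Length 5: A..E: k=1: 0+22416+38·24·28=47952; k=2: 23712+15600+38·26·28=66976; k=3: 33792+7392+38·22·28=64592; k=4: 25296+0+38·12·28=38064 → min 38064.
Optimal parenthesization: ((A (B (C D))) E) with cost 38064.

38064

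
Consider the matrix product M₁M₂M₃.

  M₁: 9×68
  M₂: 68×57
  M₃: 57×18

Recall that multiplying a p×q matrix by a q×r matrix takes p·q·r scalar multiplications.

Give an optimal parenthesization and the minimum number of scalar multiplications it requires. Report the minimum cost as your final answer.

(M₁(M₂M₃)): cost 80784.
((M₁M₂)M₃): cost 44118.
Optimal: ((M₁M₂)M₃) with cost 44118.

44118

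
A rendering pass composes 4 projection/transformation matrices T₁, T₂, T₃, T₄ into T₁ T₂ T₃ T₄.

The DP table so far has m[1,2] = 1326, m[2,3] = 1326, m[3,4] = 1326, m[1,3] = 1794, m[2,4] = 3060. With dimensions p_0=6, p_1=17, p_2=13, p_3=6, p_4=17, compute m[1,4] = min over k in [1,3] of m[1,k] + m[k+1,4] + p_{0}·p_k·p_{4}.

m[1,4] = min over k∈[1,3] of m[1,k]+m[k+1,4]+p_{0}·p_k·p_{4}.
k=1: 0 + 3060 + 6·17·17 = 4794; k=2: 1326 + 1326 + 6·13·17 = 3978; k=3: 1794 + 0 + 6·6·17 = 2406.
Minimum: 2406 at k=3.

2406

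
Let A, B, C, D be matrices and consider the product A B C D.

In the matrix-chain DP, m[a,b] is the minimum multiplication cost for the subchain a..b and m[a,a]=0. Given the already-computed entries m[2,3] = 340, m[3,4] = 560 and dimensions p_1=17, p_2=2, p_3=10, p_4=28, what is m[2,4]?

m[2,4] = min over k∈[2,3] of m[2,k]+m[k+1,4]+p_{1}·p_k·p_{4}.
k=2: 0 + 560 + 17·2·28 = 1512; k=3: 340 + 0 + 17·10·28 = 5100.
Minimum: 1512 at k=2.

1512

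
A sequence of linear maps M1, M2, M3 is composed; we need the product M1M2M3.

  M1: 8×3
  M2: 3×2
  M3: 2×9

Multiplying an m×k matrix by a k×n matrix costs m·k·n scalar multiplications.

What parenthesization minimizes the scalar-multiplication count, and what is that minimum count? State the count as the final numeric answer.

(M1(M2M3)): cost 270.
((M1M2)M3): cost 192.
Optimal: ((M1M2)M3) with cost 192.

192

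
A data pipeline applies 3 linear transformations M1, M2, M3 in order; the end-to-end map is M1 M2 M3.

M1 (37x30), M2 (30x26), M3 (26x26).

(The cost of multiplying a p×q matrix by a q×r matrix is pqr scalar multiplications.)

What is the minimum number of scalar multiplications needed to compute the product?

49140

Order (M1 (M2 M3)): (M2 M3): 30×26 by 26×26 → 30×26, cost 30·26·26 = 20280; (M1 (M2 M3)): 37×30 by 30×26 → 37×26, cost 37·30·26 = 28860; cumulative 49140. Total 49140.
Order ((M1 M2) M3): (M1 M2): 37×30 by 30×26 → 37×26, cost 37·30·26 = 28860; ((M1 M2) M3): 37×26 by 26×26 → 37×26, cost 37·26·26 = 25012; cumulative 53872. Total 53872.
Minimum: 49140.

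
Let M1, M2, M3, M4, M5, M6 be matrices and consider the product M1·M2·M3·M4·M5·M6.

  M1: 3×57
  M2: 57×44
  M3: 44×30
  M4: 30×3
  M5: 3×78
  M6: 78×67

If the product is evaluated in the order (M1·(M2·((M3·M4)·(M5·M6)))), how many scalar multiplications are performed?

207975

(M3·M4): 44×30 by 30×3 → 44×3, cost 44·30·3 = 3960
(M5·M6): 3×78 by 78×67 → 3×67, cost 3·78·67 = 15678
((M3·M4)·(M5·M6)): 44×3 by 3×67 → 44×67, cost 44·3·67 = 8844; cumulative 28482
(M2·((M3·M4)·(M5·M6))): 57×44 by 44×67 → 57×67, cost 57·44·67 = 168036; cumulative 196518
(M1·(M2·((M3·M4)·(M5·M6)))): 3×57 by 57×67 → 3×67, cost 3·57·67 = 11457; cumulative 207975
Total: 207975 scalar multiplications.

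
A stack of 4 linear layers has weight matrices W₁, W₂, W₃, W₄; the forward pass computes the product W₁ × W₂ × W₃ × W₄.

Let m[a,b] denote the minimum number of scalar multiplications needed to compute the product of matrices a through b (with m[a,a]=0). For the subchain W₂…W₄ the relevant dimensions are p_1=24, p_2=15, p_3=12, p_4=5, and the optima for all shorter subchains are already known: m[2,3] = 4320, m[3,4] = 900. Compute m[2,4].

2700

m[2,4] = min over k∈[2,3] of m[2,k]+m[k+1,4]+p_{1}·p_k·p_{4}.
k=2: 0 + 900 + 24·15·5 = 2700; k=3: 4320 + 0 + 24·12·5 = 5760.
Minimum: 2700 at k=2.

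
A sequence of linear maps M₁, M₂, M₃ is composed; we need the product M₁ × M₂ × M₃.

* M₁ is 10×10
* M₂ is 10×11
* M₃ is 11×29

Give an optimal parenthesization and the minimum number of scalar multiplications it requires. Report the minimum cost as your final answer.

(M₁ × (M₂ × M₃)): cost 6090.
((M₁ × M₂) × M₃): cost 4290.
Optimal: ((M₁ × M₂) × M₃) with cost 4290.

4290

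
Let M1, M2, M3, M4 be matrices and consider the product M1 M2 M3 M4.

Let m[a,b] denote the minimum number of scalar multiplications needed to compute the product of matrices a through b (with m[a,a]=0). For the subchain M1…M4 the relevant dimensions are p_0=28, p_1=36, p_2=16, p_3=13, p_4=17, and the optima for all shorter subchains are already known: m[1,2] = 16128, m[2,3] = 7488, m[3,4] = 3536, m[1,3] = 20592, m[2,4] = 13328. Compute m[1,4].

26780

m[1,4] = min over k∈[1,3] of m[1,k]+m[k+1,4]+p_{0}·p_k·p_{4}.
k=1: 0 + 13328 + 28·36·17 = 30464; k=2: 16128 + 3536 + 28·16·17 = 27280; k=3: 20592 + 0 + 28·13·17 = 26780.
Minimum: 26780 at k=3.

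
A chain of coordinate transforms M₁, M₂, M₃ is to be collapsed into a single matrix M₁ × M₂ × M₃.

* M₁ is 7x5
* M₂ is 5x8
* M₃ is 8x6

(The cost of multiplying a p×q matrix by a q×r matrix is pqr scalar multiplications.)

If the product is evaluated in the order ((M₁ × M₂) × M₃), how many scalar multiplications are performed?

(M₁ × M₂): 7×5 by 5×8 → 7×8, cost 7·5·8 = 280
((M₁ × M₂) × M₃): 7×8 by 8×6 → 7×6, cost 7·8·6 = 336; cumulative 616
Total: 616 scalar multiplications.

616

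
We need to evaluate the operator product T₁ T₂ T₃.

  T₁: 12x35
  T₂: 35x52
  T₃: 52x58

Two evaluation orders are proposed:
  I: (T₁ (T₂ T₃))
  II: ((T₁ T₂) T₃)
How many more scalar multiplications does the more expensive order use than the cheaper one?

71888

Order I = (T₁ (T₂ T₃)): (T₂ T₃): 35×52 by 52×58 → 35×58, cost 35·52·58 = 105560; (T₁ (T₂ T₃)): 12×35 by 35×58 → 12×58, cost 12·35·58 = 24360; cumulative 129920. Total 129920.
Order II = ((T₁ T₂) T₃): (T₁ T₂): 12×35 by 35×52 → 12×52, cost 12·35·52 = 21840; ((T₁ T₂) T₃): 12×52 by 52×58 → 12×58, cost 12·52·58 = 36192; cumulative 58032. Total 58032.
Difference: |129920 − 58032| = 71888.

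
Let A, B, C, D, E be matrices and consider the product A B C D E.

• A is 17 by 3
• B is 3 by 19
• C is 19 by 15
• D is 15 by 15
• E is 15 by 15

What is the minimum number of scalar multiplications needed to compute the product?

Adjacent pairs: AB = 17·3·19 = 969; BC = 3·19·15 = 855; CD = 19·15·15 = 4275; DE = 15·15·15 = 3375.
Length 3: A..C: k=1: 0+855+17·3·15=1620; k=2: 969+0+17·19·15=5814 → min 1620 | B..D: k=2: 0+4275+3·19·15=5130; k=3: 855+0+3·15·15=1530 → min 1530 | C..E: k=3: 0+3375+19·15·15=7650; k=4: 4275+0+19·15·15=8550 → min 7650.
Length 4: A..D: k=1: 0+1530+17·3·15=2295; k=2: 969+4275+17·19·15=10089; k=3: 1620+0+17·15·15=5445 → min 2295 | B..E: k=2: 0+7650+3·19·15=8505; k=3: 855+3375+3·15·15=4905; k=4: 1530+0+3·15·15=2205 → min 2205.
Length 5: A..E: k=1: 0+2205+17·3·15=2970; k=2: 969+7650+17·19·15=13464; k=3: 1620+3375+17·15·15=8820; k=4: 2295+0+17·15·15=6120 → min 2970.
Optimal order: (A (((B C) D) E)) with cost 2970.

2970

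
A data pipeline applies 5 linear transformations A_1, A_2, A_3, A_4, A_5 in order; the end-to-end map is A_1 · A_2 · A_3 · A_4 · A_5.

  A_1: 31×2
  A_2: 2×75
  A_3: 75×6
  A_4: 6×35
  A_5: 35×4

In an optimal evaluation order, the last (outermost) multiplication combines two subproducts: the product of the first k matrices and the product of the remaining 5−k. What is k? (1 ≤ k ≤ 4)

1

Adjacent pairs: A_1A_2 = 31·2·75 = 4650; A_2A_3 = 2·75·6 = 900; A_3A_4 = 75·6·35 = 15750; A_4A_5 = 6·35·4 = 840.
Length 3: A_1..A_3: k=1: 0+900+31·2·6=1272; k=2: 4650+0+31·75·6=18600 → min 1272 | A_2..A_4: k=2: 0+15750+2·75·35=21000; k=3: 900+0+2·6·35=1320 → min 1320 | A_3..A_5: k=3: 0+840+75·6·4=2640; k=4: 15750+0+75·35·4=26250 → min 2640.
Length 4: A_1..A_4: k=1: 0+1320+31·2·35=3490; k=2: 4650+15750+31·75·35=101775; k=3: 1272+0+31·6·35=7782 → min 3490 | A_2..A_5: k=2: 0+2640+2·75·4=3240; k=3: 900+840+2·6·4=1788; k=4: 1320+0+2·35·4=1600 → min 1600.
Top-level splits: k=1: (A_1..A_1)·(A_2..A_5) → 0+1600+31·2·4 = 1848; k=2: (A_1..A_2)·(A_3..A_5) → 4650+2640+31·75·4 = 16590; k=3: (A_1..A_3)·(A_4..A_5) → 1272+840+31·6·4 = 2856; k=4: (A_1..A_4)·(A_5..A_5) → 3490+0+31·35·4 = 7830.
Best split is after A_1, i.e. k = 1.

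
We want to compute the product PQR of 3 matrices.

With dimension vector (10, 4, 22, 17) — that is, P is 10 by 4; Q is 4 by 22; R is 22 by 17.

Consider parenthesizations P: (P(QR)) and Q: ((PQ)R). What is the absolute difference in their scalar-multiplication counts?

Order P = (P(QR)): (QR): 4×22 by 22×17 → 4×17, cost 4·22·17 = 1496; (P(QR)): 10×4 by 4×17 → 10×17, cost 10·4·17 = 680; cumulative 2176. Total 2176.
Order Q = ((PQ)R): (PQ): 10×4 by 4×22 → 10×22, cost 10·4·22 = 880; ((PQ)R): 10×22 by 22×17 → 10×17, cost 10·22·17 = 3740; cumulative 4620. Total 4620.
Difference: |2176 − 4620| = 2444.

2444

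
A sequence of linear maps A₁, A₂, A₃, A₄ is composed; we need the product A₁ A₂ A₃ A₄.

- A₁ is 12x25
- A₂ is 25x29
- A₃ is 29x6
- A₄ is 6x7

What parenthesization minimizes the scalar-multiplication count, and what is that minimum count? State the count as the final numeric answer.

6654

Adjacent pairs: A₁A₂ = 12·25·29 = 8700; A₂A₃ = 25·29·6 = 4350; A₃A₄ = 29·6·7 = 1218.
Length 3: A₁..A₃: k=1: 0+4350+12·25·6=6150; k=2: 8700+0+12·29·6=10788 → min 6150 | A₂..A₄: k=2: 0+1218+25·29·7=6293; k=3: 4350+0+25·6·7=5400 → min 5400.
Length 4: A₁..A₄: k=1: 0+5400+12·25·7=7500; k=2: 8700+1218+12·29·7=12354; k=3: 6150+0+12·6·7=6654 → min 6654.
Optimal parenthesization: ((A₁ (A₂ A₃)) A₄) with cost 6654.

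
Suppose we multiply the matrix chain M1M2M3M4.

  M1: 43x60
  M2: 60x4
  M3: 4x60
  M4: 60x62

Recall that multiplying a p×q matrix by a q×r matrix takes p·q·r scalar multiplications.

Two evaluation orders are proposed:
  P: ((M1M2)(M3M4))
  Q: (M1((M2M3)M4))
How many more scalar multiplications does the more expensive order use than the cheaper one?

361696

Order P = ((M1M2)(M3M4)): (M1M2): 43×60 by 60×4 → 43×4, cost 43·60·4 = 10320; (M3M4): 4×60 by 60×62 → 4×62, cost 4·60·62 = 14880; ((M1M2)(M3M4)): 43×4 by 4×62 → 43×62, cost 43·4·62 = 10664; cumulative 35864. Total 35864.
Order Q = (M1((M2M3)M4)): (M2M3): 60×4 by 4×60 → 60×60, cost 60·4·60 = 14400; ((M2M3)M4): 60×60 by 60×62 → 60×62, cost 60·60·62 = 223200; cumulative 237600; (M1((M2M3)M4)): 43×60 by 60×62 → 43×62, cost 43·60·62 = 159960; cumulative 397560. Total 397560.
Difference: |35864 − 397560| = 361696.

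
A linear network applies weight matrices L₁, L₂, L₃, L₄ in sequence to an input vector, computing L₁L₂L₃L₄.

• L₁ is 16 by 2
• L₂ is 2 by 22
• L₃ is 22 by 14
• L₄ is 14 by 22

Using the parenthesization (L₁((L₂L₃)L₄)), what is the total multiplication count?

(L₂L₃): 2×22 by 22×14 → 2×14, cost 2·22·14 = 616
((L₂L₃)L₄): 2×14 by 14×22 → 2×22, cost 2·14·22 = 616; cumulative 1232
(L₁((L₂L₃)L₄)): 16×2 by 2×22 → 16×22, cost 16·2·22 = 704; cumulative 1936
Total: 1936 scalar multiplications.

1936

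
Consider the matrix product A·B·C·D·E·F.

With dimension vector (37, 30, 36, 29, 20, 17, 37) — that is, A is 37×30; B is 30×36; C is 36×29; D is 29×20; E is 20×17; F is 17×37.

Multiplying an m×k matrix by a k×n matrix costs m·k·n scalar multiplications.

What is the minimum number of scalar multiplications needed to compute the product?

88111

Adjacent pairs: AB = 37·30·36 = 39960; BC = 30·36·29 = 31320; CD = 36·29·20 = 20880; DE = 29·20·17 = 9860; EF = 20·17·37 = 12580.
Length 3: A..C: k=1: 0+31320+37·30·29=63510; k=2: 39960+0+37·36·29=78588 → min 63510 | B..D: k=2: 0+20880+30·36·20=42480; k=3: 31320+0+30·29·20=48720 → min 42480 | C..E: k=3: 0+9860+36·29·17=27608; k=4: 20880+0+36·20·17=33120 → min 27608 | D..F: k=4: 0+12580+29·20·37=34040; k=5: 9860+0+29·17·37=28101 → min 28101.
Length 4: A..D: k=1: 0+42480+37·30·20=64680; k=2: 39960+20880+37·36·20=87480; k=3: 63510+0+37·29·20=84970 → min 64680 | B..E: k=2: 0+27608+30·36·17=45968; k=3: 31320+9860+30·29·17=55970; k=4: 42480+0+30·20·17=52680 → min 45968 | C..F: k=3: 0+28101+36·29·37=66729; k=4: 20880+12580+36·20·37=60100; k=5: 27608+0+36·17·37=50252 → min 50252.
Length 5: A..E: k=1: 0+45968+37·30·17=64838; k=2: 39960+27608+37·36·17=90212; k=3: 63510+9860+37·29·17=91611; k=4: 64680+0+37·20·17=77260 → min 64838 | B..F: k=2: 0+50252+30·36·37=90212; k=3: 31320+28101+30·29·37=91611; k=4: 42480+12580+30·20·37=77260; k=5: 45968+0+30·17·37=64838 → min 64838.
Length 6: A..F: k=1: 0+64838+37·30·37=105908; k=2: 39960+50252+37·36·37=139496; k=3: 63510+28101+37·29·37=131312; k=4: 64680+12580+37·20·37=104640; k=5: 64838+0+37·17·37=88111 → min 88111.
Optimal order: ((A·(B·(C·(D·E))))·F) with cost 88111.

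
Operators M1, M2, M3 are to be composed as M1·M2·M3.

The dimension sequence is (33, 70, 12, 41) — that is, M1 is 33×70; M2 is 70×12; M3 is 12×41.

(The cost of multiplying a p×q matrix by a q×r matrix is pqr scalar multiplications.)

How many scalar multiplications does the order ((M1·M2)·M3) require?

43956

(M1·M2): 33×70 by 70×12 → 33×12, cost 33·70·12 = 27720
((M1·M2)·M3): 33×12 by 12×41 → 33×41, cost 33·12·41 = 16236; cumulative 43956
Total: 43956 scalar multiplications.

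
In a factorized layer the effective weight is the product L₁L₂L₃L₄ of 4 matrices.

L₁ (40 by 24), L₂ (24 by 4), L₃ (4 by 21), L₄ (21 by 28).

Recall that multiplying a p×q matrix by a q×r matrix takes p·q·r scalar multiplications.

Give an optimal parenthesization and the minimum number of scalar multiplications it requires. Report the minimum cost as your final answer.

Adjacent pairs: L₁L₂ = 40·24·4 = 3840; L₂L₃ = 24·4·21 = 2016; L₃L₄ = 4·21·28 = 2352.
Length 3: L₁..L₃: k=1: 0+2016+40·24·21=22176; k=2: 3840+0+40·4·21=7200 → min 7200 | L₂..L₄: k=2: 0+2352+24·4·28=5040; k=3: 2016+0+24·21·28=16128 → min 5040.
Length 4: L₁..L₄: k=1: 0+5040+40·24·28=31920; k=2: 3840+2352+40·4·28=10672; k=3: 7200+0+40·21·28=30720 → min 10672.
Optimal parenthesization: ((L₁L₂)(L₃L₄)) with cost 10672.

10672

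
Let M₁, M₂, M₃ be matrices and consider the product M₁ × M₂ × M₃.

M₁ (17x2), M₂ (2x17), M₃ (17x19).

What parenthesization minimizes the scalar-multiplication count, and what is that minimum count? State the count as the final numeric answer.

1292

(M₁ × (M₂ × M₃)): cost 1292.
((M₁ × M₂) × M₃): cost 6069.
Optimal: (M₁ × (M₂ × M₃)) with cost 1292.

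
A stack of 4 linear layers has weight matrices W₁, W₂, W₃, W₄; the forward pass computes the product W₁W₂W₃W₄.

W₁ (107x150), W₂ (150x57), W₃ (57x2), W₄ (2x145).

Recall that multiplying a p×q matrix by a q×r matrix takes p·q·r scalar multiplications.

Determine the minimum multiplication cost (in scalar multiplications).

Adjacent pairs: W₁W₂ = 107·150·57 = 914850; W₂W₃ = 150·57·2 = 17100; W₃W₄ = 57·2·145 = 16530.
Length 3: W₁..W₃: k=1: 0+17100+107·150·2=49200; k=2: 914850+0+107·57·2=927048 → min 49200 | W₂..W₄: k=2: 0+16530+150·57·145=1256280; k=3: 17100+0+150·2·145=60600 → min 60600.
Length 4: W₁..W₄: k=1: 0+60600+107·150·145=2387850; k=2: 914850+16530+107·57·145=1815735; k=3: 49200+0+107·2·145=80230 → min 80230.
Optimal order: ((W₁(W₂W₃))W₄) with cost 80230.

80230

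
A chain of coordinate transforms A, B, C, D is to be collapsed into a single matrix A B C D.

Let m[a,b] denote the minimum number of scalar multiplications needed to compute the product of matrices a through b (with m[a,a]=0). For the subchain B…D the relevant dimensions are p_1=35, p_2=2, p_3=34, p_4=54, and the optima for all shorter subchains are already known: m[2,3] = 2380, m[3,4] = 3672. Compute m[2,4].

7452

m[2,4] = min over k∈[2,3] of m[2,k]+m[k+1,4]+p_{1}·p_k·p_{4}.
k=2: 0 + 3672 + 35·2·54 = 7452; k=3: 2380 + 0 + 35·34·54 = 66640.
Minimum: 7452 at k=2.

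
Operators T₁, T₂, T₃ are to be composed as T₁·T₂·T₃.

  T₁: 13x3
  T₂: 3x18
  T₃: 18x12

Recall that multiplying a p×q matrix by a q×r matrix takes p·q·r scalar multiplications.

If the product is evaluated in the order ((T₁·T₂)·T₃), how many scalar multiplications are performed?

(T₁·T₂): 13×3 by 3×18 → 13×18, cost 13·3·18 = 702
((T₁·T₂)·T₃): 13×18 by 18×12 → 13×12, cost 13·18·12 = 2808; cumulative 3510
Total: 3510 scalar multiplications.

3510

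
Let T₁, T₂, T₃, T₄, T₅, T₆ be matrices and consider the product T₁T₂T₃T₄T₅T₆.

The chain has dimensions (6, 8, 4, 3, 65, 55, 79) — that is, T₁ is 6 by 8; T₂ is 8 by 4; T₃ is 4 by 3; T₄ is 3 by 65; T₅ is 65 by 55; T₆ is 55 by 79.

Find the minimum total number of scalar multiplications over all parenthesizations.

Adjacent pairs: T₁T₂ = 6·8·4 = 192; T₂T₃ = 8·4·3 = 96; T₃T₄ = 4·3·65 = 780; T₄T₅ = 3·65·55 = 10725; T₅T₆ = 65·55·79 = 282425.
Length 3: T₁..T₃: k=1: 0+96+6·8·3=240; k=2: 192+0+6·4·3=264 → min 240 | T₂..T₄: k=2: 0+780+8·4·65=2860; k=3: 96+0+8·3·65=1656 → min 1656 | T₃..T₅: k=3: 0+10725+4·3·55=11385; k=4: 780+0+4·65·55=15080 → min 11385 | T₄..T₆: k=4: 0+282425+3·65·79=297830; k=5: 10725+0+3·55·79=23760 → min 23760.
Length 4: T₁..T₄: k=1: 0+1656+6·8·65=4776; k=2: 192+780+6·4·65=2532; k=3: 240+0+6·3·65=1410 → min 1410 | T₂..T₅: k=2: 0+11385+8·4·55=13145; k=3: 96+10725+8·3·55=12141; k=4: 1656+0+8·65·55=30256 → min 12141 | T₃..T₆: k=3: 0+23760+4·3·79=24708; k=4: 780+282425+4·65·79=303745; k=5: 11385+0+4·55·79=28765 → min 24708.
Length 5: T₁..T₅: k=1: 0+12141+6·8·55=14781; k=2: 192+11385+6·4·55=12897; k=3: 240+10725+6·3·55=11955; k=4: 1410+0+6·65·55=22860 → min 11955 | T₂..T₆: k=2: 0+24708+8·4·79=27236; k=3: 96+23760+8·3·79=25752; k=4: 1656+282425+8·65·79=325161; k=5: 12141+0+8·55·79=46901 → min 25752.
Length 6: T₁..T₆: k=1: 0+25752+6·8·79=29544; k=2: 192+24708+6·4·79=26796; k=3: 240+23760+6·3·79=25422; k=4: 1410+282425+6·65·79=314645; k=5: 11955+0+6·55·79=38025 → min 25422.
Optimal order: ((T₁(T₂T₃))((T₄T₅)T₆)) with cost 25422.

25422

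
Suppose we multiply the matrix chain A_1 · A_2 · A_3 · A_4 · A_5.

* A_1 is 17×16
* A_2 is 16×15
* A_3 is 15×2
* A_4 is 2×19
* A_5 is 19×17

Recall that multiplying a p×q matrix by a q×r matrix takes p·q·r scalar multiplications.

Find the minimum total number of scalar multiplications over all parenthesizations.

2248

Adjacent pairs: A_1A_2 = 17·16·15 = 4080; A_2A_3 = 16·15·2 = 480; A_3A_4 = 15·2·19 = 570; A_4A_5 = 2·19·17 = 646.
Length 3: A_1..A_3: k=1: 0+480+17·16·2=1024; k=2: 4080+0+17·15·2=4590 → min 1024 | A_2..A_4: k=2: 0+570+16·15·19=5130; k=3: 480+0+16·2·19=1088 → min 1088 | A_3..A_5: k=3: 0+646+15·2·17=1156; k=4: 570+0+15·19·17=5415 → min 1156.
Length 4: A_1..A_4: k=1: 0+1088+17·16·19=6256; k=2: 4080+570+17·15·19=9495; k=3: 1024+0+17·2·19=1670 → min 1670 | A_2..A_5: k=2: 0+1156+16·15·17=5236; k=3: 480+646+16·2·17=1670; k=4: 1088+0+16·19·17=6256 → min 1670.
Length 5: A_1..A_5: k=1: 0+1670+17·16·17=6294; k=2: 4080+1156+17·15·17=9571; k=3: 1024+646+17·2·17=2248; k=4: 1670+0+17·19·17=7161 → min 2248.
Optimal order: ((A_1 · (A_2 · A_3)) · (A_4 · A_5)) with cost 2248.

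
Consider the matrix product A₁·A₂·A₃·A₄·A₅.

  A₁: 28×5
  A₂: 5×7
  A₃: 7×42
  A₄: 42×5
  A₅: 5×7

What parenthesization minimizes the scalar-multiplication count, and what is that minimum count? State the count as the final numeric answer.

Adjacent pairs: A₁A₂ = 28·5·7 = 980; A₂A₃ = 5·7·42 = 1470; A₃A₄ = 7·42·5 = 1470; A₄A₅ = 42·5·7 = 1470.
Length 3: A₁..A₃: k=1: 0+1470+28·5·42=7350; k=2: 980+0+28·7·42=9212 → min 7350 | A₂..A₄: k=2: 0+1470+5·7·5=1645; k=3: 1470+0+5·42·5=2520 → min 1645 | A₃..A₅: k=3: 0+1470+7·42·7=3528; k=4: 1470+0+7·5·7=1715 → min 1715.
Length 4: A₁..A₄: k=1: 0+1645+28·5·5=2345; k=2: 980+1470+28·7·5=3430; k=3: 7350+0+28·42·5=13230 → min 2345 | A₂..A₅: k=2: 0+1715+5·7·7=1960; k=3: 1470+1470+5·42·7=4410; k=4: 1645+0+5·5·7=1820 → min 1820.
Length 5: A₁..A₅: k=1: 0+1820+28·5·7=2800; k=2: 980+1715+28·7·7=4067; k=3: 7350+1470+28·42·7=17052; k=4: 2345+0+28·5·7=3325 → min 2800.
Optimal parenthesization: (A₁·((A₂·(A₃·A₄))·A₅)) with cost 2800.

2800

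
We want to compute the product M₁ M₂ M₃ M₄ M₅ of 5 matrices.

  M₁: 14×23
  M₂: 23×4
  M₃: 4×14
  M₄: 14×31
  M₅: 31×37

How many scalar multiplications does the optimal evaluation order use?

9684

Adjacent pairs: M₁M₂ = 14·23·4 = 1288; M₂M₃ = 23·4·14 = 1288; M₃M₄ = 4·14·31 = 1736; M₄M₅ = 14·31·37 = 16058.
Length 3: M₁..M₃: k=1: 0+1288+14·23·14=5796; k=2: 1288+0+14·4·14=2072 → min 2072 | M₂..M₄: k=2: 0+1736+23·4·31=4588; k=3: 1288+0+23·14·31=11270 → min 4588 | M₃..M₅: k=3: 0+16058+4·14·37=18130; k=4: 1736+0+4·31·37=6324 → min 6324.
Length 4: M₁..M₄: k=1: 0+4588+14·23·31=14570; k=2: 1288+1736+14·4·31=4760; k=3: 2072+0+14·14·31=8148 → min 4760 | M₂..M₅: k=2: 0+6324+23·4·37=9728; k=3: 1288+16058+23·14·37=29260; k=4: 4588+0+23·31·37=30969 → min 9728.
Length 5: M₁..M₅: k=1: 0+9728+14·23·37=21642; k=2: 1288+6324+14·4·37=9684; k=3: 2072+16058+14·14·37=25382; k=4: 4760+0+14·31·37=20818 → min 9684.
Optimal order: ((M₁ M₂) ((M₃ M₄) M₅)) with cost 9684.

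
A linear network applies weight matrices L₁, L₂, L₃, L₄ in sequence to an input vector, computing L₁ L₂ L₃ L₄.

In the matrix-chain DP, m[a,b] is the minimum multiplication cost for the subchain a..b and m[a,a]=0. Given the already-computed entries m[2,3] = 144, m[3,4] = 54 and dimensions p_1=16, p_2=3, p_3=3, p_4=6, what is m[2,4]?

342

m[2,4] = min over k∈[2,3] of m[2,k]+m[k+1,4]+p_{1}·p_k·p_{4}.
k=2: 0 + 54 + 16·3·6 = 342; k=3: 144 + 0 + 16·3·6 = 432.
Minimum: 342 at k=2.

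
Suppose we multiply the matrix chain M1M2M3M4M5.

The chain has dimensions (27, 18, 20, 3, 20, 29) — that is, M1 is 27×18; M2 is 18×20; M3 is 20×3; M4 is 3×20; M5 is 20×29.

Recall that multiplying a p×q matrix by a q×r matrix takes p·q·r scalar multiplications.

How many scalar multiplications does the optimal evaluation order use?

6627

Adjacent pairs: M1M2 = 27·18·20 = 9720; M2M3 = 18·20·3 = 1080; M3M4 = 20·3·20 = 1200; M4M5 = 3·20·29 = 1740.
Length 3: M1..M3: k=1: 0+1080+27·18·3=2538; k=2: 9720+0+27·20·3=11340 → min 2538 | M2..M4: k=2: 0+1200+18·20·20=8400; k=3: 1080+0+18·3·20=2160 → min 2160 | M3..M5: k=3: 0+1740+20·3·29=3480; k=4: 1200+0+20·20·29=12800 → min 3480.
Length 4: M1..M4: k=1: 0+2160+27·18·20=11880; k=2: 9720+1200+27·20·20=21720; k=3: 2538+0+27·3·20=4158 → min 4158 | M2..M5: k=2: 0+3480+18·20·29=13920; k=3: 1080+1740+18·3·29=4386; k=4: 2160+0+18·20·29=12600 → min 4386.
Length 5: M1..M5: k=1: 0+4386+27·18·29=18480; k=2: 9720+3480+27·20·29=28860; k=3: 2538+1740+27·3·29=6627; k=4: 4158+0+27·20·29=19818 → min 6627.
Optimal order: ((M1(M2M3))(M4M5)) with cost 6627.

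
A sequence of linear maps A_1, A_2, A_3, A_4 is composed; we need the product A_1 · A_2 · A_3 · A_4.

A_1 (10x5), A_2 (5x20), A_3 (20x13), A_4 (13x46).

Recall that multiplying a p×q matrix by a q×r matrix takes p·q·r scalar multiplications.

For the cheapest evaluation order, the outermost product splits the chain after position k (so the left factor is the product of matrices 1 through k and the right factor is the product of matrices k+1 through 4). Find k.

1

Adjacent pairs: A_1A_2 = 10·5·20 = 1000; A_2A_3 = 5·20·13 = 1300; A_3A_4 = 20·13·46 = 11960.
Length 3: A_1..A_3: k=1: 0+1300+10·5·13=1950; k=2: 1000+0+10·20·13=3600 → min 1950 | A_2..A_4: k=2: 0+11960+5·20·46=16560; k=3: 1300+0+5·13·46=4290 → min 4290.
Top-level splits: k=1: (A_1..A_1)·(A_2..A_4) → 0+4290+10·5·46 = 6590; k=2: (A_1..A_2)·(A_3..A_4) → 1000+11960+10·20·46 = 22160; k=3: (A_1..A_3)·(A_4..A_4) → 1950+0+10·13·46 = 7930.
Best split is after A_1, i.e. k = 1.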